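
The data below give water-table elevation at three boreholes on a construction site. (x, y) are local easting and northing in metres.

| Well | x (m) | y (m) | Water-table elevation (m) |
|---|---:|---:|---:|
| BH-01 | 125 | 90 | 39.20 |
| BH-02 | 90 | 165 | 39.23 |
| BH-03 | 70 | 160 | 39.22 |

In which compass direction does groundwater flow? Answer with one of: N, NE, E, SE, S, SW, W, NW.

With h = a·x + b·y + c and BH-01 as origin, the differences give:
  (-35)·a + 75·b = +0.03
  (-55)·a + 70·b = +0.02
Eliminate b (×70 and ×75, subtract): 1675·a = 0.600 → a = ∂h/∂x = +0.0003582
Back-substitute: b = ∂h/∂y = +0.0005672.
Flow = −∇h = (-0.0003582 east, -0.0005672 north), which points southwest.

SW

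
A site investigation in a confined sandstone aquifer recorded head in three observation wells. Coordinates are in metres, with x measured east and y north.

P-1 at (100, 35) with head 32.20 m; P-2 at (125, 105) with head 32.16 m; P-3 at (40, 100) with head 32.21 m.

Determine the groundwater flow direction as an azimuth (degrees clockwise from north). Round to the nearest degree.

Taking P-1 as reference: P-2−P-1 = (25, 70, -0.04); P-3−P-1 = (-60, 65, +0.01).
Solve a·Δx + b·Δy = Δh: det = 25·65 − (-60)·70 = 5825.
∂h/∂x = [(-0.04)·65 − (+0.01)·70] / 5825 = -0.0005665
∂h/∂y = [25·(+0.01) − (-60)·(-0.04)] / 5825 = -0.0003691
Flow direction (−∇h) has components (+0.0005665 E, +0.0003691 N).
Azimuth = atan2(E, N) = atan2(+0.0005665, +0.0003691) = 56.9° ≈ 057°.

057°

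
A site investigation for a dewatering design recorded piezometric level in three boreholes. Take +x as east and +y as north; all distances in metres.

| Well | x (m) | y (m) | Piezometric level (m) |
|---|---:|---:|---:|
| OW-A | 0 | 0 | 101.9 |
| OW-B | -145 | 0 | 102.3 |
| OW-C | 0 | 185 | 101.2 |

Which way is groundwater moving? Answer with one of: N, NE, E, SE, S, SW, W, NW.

NE

∂h/∂x = (102.3 − 101.9) / (-145 − 0) = -0.002759
∂h/∂y = (101.2 − 101.9) / (185 − 0) = -0.003784
Flow = −∇h = (+0.002759 east, +0.003784 north), which points northeast.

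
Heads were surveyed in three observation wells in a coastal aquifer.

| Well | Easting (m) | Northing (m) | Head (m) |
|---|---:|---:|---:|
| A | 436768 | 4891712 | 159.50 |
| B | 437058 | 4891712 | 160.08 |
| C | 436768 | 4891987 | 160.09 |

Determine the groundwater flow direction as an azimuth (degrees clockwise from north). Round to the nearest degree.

223°

∂h/∂x = (160.08 − 159.50) / (437058 − 436768) = +0.002000
∂h/∂y = (160.09 − 159.50) / (4891987 − 4891712) = +0.002145
Flow direction (−∇h) has components (-0.002000 E, -0.002145 N).
Azimuth = atan2(E, N) = atan2(-0.002000, -0.002145) = 223.0° ≈ 223°.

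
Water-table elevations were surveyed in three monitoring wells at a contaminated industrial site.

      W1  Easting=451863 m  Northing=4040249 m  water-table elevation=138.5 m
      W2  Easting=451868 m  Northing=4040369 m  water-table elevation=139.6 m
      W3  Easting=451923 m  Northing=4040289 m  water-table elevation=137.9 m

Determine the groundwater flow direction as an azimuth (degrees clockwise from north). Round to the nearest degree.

Differences from W1: to W2 (Δx, Δy, Δh) = (5, 120, +1.1); to W3 = (60, 40, -0.6).
Solve a·Δx + b·Δy = Δh: det = 5·40 − 60·120 = -7000.
∂h/∂x = [(+1.1)·40 − (-0.6)·120] / -7000 = -0.01657
∂h/∂y = [5·(-0.6) − 60·(+1.1)] / -7000 = +0.009857
Flow direction (−∇h) has components (+0.01657 E, -0.009857 N).
Azimuth = atan2(E, N) = atan2(+0.01657, -0.009857) = 120.7° ≈ 121°.

121°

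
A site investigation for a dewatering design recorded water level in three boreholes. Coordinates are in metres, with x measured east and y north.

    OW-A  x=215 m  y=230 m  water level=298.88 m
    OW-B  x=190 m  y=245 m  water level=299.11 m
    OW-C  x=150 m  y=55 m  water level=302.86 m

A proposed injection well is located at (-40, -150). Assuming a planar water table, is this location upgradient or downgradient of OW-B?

upgradient

With h = a·x + b·y + c and OW-A as origin, the differences give:
  (-25)·a + 15·b = +0.23
  (-65)·a + (-175)·b = +3.98
Eliminate b (×(-175) and ×15, subtract): 5350·a = -99.950 → a = ∂h/∂x = -0.01868
Back-substitute: b = ∂h/∂y = -0.01580.
Head at (-40, -150) = 298.88 + (-0.01868)·(-255) + (-0.01580)·(-380) = 309.65 m.
That is higher than the 299.11 m at OW-B, so the point is upgradient.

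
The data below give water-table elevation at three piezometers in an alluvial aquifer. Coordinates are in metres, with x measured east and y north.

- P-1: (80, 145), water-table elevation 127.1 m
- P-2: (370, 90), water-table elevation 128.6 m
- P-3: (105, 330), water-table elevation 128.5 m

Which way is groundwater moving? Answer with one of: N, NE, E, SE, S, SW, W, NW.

Taking P-1 as reference: P-2−P-1 = (290, -55, +1.5); P-3−P-1 = (25, 185, +1.4).
Solve a·Δx + b·Δy = Δh: det = 290·185 − 25·(-55) = 55025.
∂h/∂x = [(+1.5)·185 − (+1.4)·(-55)] / 55025 = +0.006443
∂h/∂y = [290·(+1.4) − 25·(+1.5)] / 55025 = +0.006697
Flow = −∇h = (-0.006443 east, -0.006697 north), which points southwest.

SW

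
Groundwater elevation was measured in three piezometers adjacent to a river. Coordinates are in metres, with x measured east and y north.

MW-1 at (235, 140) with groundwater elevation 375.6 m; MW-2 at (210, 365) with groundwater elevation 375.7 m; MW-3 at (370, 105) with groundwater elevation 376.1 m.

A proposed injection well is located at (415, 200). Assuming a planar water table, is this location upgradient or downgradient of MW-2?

With h = a·x + b·y + c and MW-1 as origin, the differences give:
  (-25)·a + 225·b = +0.1
  135·a + (-35)·b = +0.5
Eliminate b (×(-35) and ×225, subtract): -29500·a = -116.00 → a = ∂h/∂x = +0.003932
Back-substitute: b = ∂h/∂y = +0.0008814.
Head at (415, 200) = 375.6 + (+0.003932)·(180) + (+0.0008814)·(60) = 376.36 m.
That is higher than the 375.7 m at MW-2, so the point is upgradient.

upgradient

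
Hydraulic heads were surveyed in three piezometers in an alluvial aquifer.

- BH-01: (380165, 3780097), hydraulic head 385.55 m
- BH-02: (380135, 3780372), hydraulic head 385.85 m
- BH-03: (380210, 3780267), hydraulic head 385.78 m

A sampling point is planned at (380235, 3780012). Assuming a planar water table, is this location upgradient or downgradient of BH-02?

downgradient

Differences from BH-01: to BH-02 (Δx, Δy, Δh) = (-30, 275, +0.30); to BH-03 = (45, 170, +0.23).
Solve a·Δx + b·Δy = Δh: det = (-30)·170 − 45·275 = -17475.
∂h/∂x = [(+0.30)·170 − (+0.23)·275] / -17475 = +0.0007010
∂h/∂y = [(-30)·(+0.23) − 45·(+0.30)] / -17475 = +0.001167
Head at (380235, 3780012) = 385.55 + (+0.0007010)·(70) + (+0.001167)·(-85) = 385.50 m.
That is lower than the 385.85 m at BH-02, so the point is downgradient.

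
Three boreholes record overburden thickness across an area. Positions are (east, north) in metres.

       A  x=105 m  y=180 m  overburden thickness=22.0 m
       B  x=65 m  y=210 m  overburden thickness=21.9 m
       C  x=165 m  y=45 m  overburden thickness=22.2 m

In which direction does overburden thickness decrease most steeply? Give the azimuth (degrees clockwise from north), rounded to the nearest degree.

Three-point gradient (reference A): Δ to B = (-40, 30, -0.1), Δ to C = (60, -135, +0.2).
∂d/∂x = +0.002083, ∂d/∂y = -0.0005556 (det = 3600).
Steepest decrease is along −∇f: components (-0.002083 E, +0.0005556 N).
Azimuth = atan2(-0.002083, +0.0005556) = 284.9° ≈ 285°.

285°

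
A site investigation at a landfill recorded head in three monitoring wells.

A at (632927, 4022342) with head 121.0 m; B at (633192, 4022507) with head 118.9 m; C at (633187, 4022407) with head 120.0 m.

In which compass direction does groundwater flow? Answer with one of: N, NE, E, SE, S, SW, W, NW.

With h = a·x + b·y + c and A as origin, the differences give:
  265·a + 165·b = -2.1
  260·a + 65·b = -1.0
Eliminate b (×65 and ×165, subtract): -25675·a = 28.50 → a = ∂h/∂x = -0.001110
Back-substitute: b = ∂h/∂y = -0.01094.
Flow = −∇h = (+0.001110 east, +0.01094 north), which points north.

N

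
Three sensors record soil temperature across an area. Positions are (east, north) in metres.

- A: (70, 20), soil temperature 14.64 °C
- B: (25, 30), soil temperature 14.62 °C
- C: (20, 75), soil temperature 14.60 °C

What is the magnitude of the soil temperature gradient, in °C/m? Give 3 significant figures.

0.000538 °C/m

With T = a·x + b·y + c and A as origin, the differences give:
  (-45)·a + 10·b = -0.02
  (-50)·a + 55·b = -0.04
Eliminate b (×55 and ×10, subtract): -1975·a = -0.700 → a = ∂T/∂x = +0.0003544
Back-substitute: b = ∂T/∂y = -0.0004051.
|∇f| = √(0.0003544² + -0.0004051²) = 0.0005382 °C/m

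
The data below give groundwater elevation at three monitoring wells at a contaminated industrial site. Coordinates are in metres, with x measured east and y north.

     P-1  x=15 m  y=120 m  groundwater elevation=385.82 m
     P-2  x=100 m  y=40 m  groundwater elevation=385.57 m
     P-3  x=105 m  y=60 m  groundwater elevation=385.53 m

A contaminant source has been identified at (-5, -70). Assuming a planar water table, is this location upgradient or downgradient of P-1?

With h = a·x + b·y + c and P-1 as origin, the differences give:
  85·a + (-80)·b = -0.25
  90·a + (-60)·b = -0.29
Eliminate b (×(-60) and ×(-80), subtract): 2100·a = -8.200 → a = ∂h/∂x = -0.003905
Back-substitute: b = ∂h/∂y = -0.001024.
Head at (-5, -70) = 385.82 + (-0.003905)·(-20) + (-0.001024)·(-190) = 386.09 m.
That is higher than the 385.82 m at P-1, so the point is upgradient.

upgradient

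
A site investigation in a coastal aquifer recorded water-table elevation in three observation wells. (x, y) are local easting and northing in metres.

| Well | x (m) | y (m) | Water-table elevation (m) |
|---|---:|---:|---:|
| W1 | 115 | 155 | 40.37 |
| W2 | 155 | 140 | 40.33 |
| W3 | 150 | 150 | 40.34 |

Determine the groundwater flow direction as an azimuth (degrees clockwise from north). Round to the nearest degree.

With h = a·x + b·y + c and W1 as origin, the differences give:
  40·a + (-15)·b = -0.04
  35·a + (-5)·b = -0.03
Eliminate b (×(-5) and ×(-15), subtract): 325·a = -0.250 → a = ∂h/∂x = -0.0007692
Back-substitute: b = ∂h/∂y = +0.0006154.
Flow direction (−∇h) has components (+0.0007692 E, -0.0006154 N).
Azimuth = atan2(E, N) = atan2(+0.0007692, -0.0006154) = 128.7° ≈ 129°.

129°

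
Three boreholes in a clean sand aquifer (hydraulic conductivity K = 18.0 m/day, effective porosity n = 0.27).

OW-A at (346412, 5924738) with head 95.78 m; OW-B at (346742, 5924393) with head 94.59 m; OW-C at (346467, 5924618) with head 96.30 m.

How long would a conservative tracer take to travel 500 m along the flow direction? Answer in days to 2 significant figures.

Differences from OW-A: to OW-B (Δx, Δy, Δh) = (330, -345, -1.19); to OW-C = (55, -120, +0.52).
Determinant of the coordinate differences = 330·(-120) − 55·(-345) = -20625.
∂h/∂x = [(-1.19)·(-120) − (+0.52)·(-345)] / -20625 = -0.01562
∂h/∂y = [330·(+0.52) − 55·(-1.19)] / -20625 = -0.01149
|∇h| = √(-0.01562² + -0.01149²) = 0.01939
Seepage velocity v = K·i/n = 18.0 × 0.01939 / 0.27 = 1.293 m/day.
t = 500 / 1.293 = 386.7 days.

390 days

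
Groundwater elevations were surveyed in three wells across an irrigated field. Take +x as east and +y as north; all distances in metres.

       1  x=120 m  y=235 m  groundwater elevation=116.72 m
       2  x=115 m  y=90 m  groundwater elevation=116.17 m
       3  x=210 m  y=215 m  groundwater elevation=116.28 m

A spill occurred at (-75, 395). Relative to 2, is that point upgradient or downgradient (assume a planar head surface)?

Differences from 1: to 2 (Δx, Δy, Δh) = (-5, -145, -0.55); to 3 = (90, -20, -0.44).
Determinant of the coordinate differences = (-5)·(-20) − 90·(-145) = 13150.
∂h/∂x = [(-0.55)·(-20) − (-0.44)·(-145)] / 13150 = -0.004015
∂h/∂y = [(-5)·(-0.44) − 90·(-0.55)] / 13150 = +0.003932
Head at (-75, 395) = 116.72 + (-0.004015)·(-195) + (+0.003932)·(160) = 118.13 m.
That is higher than the 116.17 m at 2, so the point is upgradient.

upgradient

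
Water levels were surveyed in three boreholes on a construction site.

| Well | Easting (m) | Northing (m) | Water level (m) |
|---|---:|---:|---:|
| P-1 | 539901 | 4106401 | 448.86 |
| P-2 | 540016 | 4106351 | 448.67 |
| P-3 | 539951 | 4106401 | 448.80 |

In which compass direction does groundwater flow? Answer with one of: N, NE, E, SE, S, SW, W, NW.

Differences from P-1: to P-2 (Δx, Δy, Δh) = (115, -50, -0.19); to P-3 = (50, 0, -0.06).
Determinant of the coordinate differences = 115·0 − 50·(-50) = 2500.
∂h/∂x = [(-0.19)·0 − (-0.06)·(-50)] / 2500 = -0.001200
∂h/∂y = [115·(-0.06) − 50·(-0.19)] / 2500 = +0.001040
Flow = −∇h = (+0.001200 east, -0.001040 north), which points southeast.

SE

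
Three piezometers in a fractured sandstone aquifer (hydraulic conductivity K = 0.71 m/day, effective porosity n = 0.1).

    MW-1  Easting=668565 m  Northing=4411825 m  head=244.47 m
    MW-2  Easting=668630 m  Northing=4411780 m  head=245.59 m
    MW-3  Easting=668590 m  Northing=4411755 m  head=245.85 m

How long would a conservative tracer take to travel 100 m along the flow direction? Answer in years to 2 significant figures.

2.1 years

Three-point gradient (reference MW-1): Δ to MW-2 = (65, -45, +1.12), Δ to MW-3 = (25, -70, +1.38).
∂h/∂x = +0.004759, ∂h/∂y = -0.01801 (det = -3425).
|∇h| = √(0.004759² + -0.01801²) = 0.01863
Seepage velocity v = K·i/n = 0.71 × 0.01863 / 0.1 = 0.1323 m/day.
t = 100 / 0.1323 = 755.9 days = 2.07 years.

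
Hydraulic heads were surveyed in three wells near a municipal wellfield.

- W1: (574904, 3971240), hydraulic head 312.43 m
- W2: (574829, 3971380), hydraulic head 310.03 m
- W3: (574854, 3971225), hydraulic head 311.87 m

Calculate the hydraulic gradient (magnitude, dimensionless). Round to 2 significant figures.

With h = a·x + b·y + c and W1 as origin, the differences give:
  (-75)·a + 140·b = -2.40
  (-50)·a + (-15)·b = -0.56
Eliminate b (×(-15) and ×140, subtract): 8125·a = 114.400 → a = ∂h/∂x = +0.01408
Back-substitute: b = ∂h/∂y = -0.009600.
|∇h| = √(0.01408² + -0.009600²) = 0.01704

0.017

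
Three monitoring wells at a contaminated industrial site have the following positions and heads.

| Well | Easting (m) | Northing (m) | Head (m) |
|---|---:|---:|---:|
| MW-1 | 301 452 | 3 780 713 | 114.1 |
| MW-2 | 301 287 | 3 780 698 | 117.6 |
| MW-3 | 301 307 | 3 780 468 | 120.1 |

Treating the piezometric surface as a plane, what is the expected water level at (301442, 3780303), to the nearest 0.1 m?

Differences from MW-1: to MW-2 (Δx, Δy, Δh) = (-165, -15, +3.5); to MW-3 = (-145, -245, +6.0).
Determinant of the coordinate differences = (-165)·(-245) − (-145)·(-15) = 38250.
∂h/∂x = [(+3.5)·(-245) − (+6.0)·(-15)] / 38250 = -0.02007
∂h/∂y = [(-165)·(+6.0) − (-145)·(+3.5)] / 38250 = -0.01261
h(301442, 3780303) = 114.1 + (-0.02007)·(-10) + (-0.01261)·(-410) = 114.1 +0.201 +5.172 = 119.473 m.

119.5 m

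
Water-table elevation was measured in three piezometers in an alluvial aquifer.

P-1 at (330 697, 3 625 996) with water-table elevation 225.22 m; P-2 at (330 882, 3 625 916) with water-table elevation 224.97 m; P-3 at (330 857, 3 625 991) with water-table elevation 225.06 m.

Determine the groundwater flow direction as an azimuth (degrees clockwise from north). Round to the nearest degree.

Differences from P-1: to P-2 (Δx, Δy, Δh) = (185, -80, -0.25); to P-3 = (160, -5, -0.16).
Determinant of the coordinate differences = 185·(-5) − 160·(-80) = 11875.
∂h/∂x = [(-0.25)·(-5) − (-0.16)·(-80)] / 11875 = -0.0009726
∂h/∂y = [185·(-0.16) − 160·(-0.25)] / 11875 = +0.0008758
Flow direction (−∇h) has components (+0.0009726 E, -0.0008758 N).
Azimuth = atan2(E, N) = atan2(+0.0009726, -0.0008758) = 132.0° ≈ 132°.

132°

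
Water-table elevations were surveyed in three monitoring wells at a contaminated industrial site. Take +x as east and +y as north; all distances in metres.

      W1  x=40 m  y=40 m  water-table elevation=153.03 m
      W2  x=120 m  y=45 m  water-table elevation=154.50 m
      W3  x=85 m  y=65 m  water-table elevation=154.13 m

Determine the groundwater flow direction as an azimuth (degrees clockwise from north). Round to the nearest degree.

Taking W1 as reference: W2−W1 = (80, 5, +1.47); W3−W1 = (45, 25, +1.10).
Solve a·Δx + b·Δy = Δh: det = 80·25 − 45·5 = 1775.
∂h/∂x = [(+1.47)·25 − (+1.10)·5] / 1775 = +0.01761
∂h/∂y = [80·(+1.10) − 45·(+1.47)] / 1775 = +0.01231
Flow direction (−∇h) has components (-0.01761 E, -0.01231 N).
Azimuth = atan2(E, N) = atan2(-0.01761, -0.01231) = 235.0° ≈ 235°.

235°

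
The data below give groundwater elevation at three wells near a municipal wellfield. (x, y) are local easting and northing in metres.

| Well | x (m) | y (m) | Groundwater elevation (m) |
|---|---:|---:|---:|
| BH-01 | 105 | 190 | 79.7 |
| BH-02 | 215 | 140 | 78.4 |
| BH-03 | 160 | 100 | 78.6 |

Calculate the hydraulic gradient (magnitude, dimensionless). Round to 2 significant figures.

Taking BH-01 as reference: BH-02−BH-01 = (110, -50, -1.3); BH-03−BH-01 = (55, -90, -1.1).
Determinant of the coordinate differences = 110·(-90) − 55·(-50) = -7150.
∂h/∂x = [(-1.3)·(-90) − (-1.1)·(-50)] / -7150 = -0.008671
∂h/∂y = [110·(-1.1) − 55·(-1.3)] / -7150 = +0.006923
|∇h| = √(-0.008671² + 0.006923²) = 0.0111

0.011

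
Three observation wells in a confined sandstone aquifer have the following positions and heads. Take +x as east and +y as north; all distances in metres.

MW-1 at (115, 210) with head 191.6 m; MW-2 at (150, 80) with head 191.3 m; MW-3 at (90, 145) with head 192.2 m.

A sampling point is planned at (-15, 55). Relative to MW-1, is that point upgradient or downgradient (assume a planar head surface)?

Three-point gradient (reference MW-1): Δ to MW-2 = (35, -130, -0.3), Δ to MW-3 = (-25, -65, +0.6).
∂h/∂x = -0.01765, ∂h/∂y = -0.002443 (det = -5525).
Head at (-15, 55) = 191.6 + (-0.01765)·(-130) + (-0.002443)·(-155) = 194.27 m.
That is higher than the 191.6 m at MW-1, so the point is upgradient.

upgradient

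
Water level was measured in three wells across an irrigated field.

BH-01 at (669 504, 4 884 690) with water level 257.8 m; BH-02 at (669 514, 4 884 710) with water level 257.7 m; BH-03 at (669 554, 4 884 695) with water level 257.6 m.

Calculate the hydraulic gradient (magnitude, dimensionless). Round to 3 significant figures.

Taking BH-01 as reference: BH-02−BH-01 = (10, 20, -0.1); BH-03−BH-01 = (50, 5, -0.2).
Solve a·Δx + b·Δy = Δh: det = 10·5 − 50·20 = -950.
∂h/∂x = [(-0.1)·5 − (-0.2)·20] / -950 = -0.003684
∂h/∂y = [10·(-0.2) − 50·(-0.1)] / -950 = -0.003158
|∇h| = √(-0.003684² + -0.003158²) = 0.004852

0.00485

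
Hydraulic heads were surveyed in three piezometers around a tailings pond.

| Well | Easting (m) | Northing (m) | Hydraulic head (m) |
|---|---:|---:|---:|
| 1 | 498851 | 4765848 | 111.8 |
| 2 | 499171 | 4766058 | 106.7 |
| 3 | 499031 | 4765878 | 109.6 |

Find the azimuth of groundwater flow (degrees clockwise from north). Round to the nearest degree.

Taking 1 as reference: 2−1 = (320, 210, -5.1); 3−1 = (180, 30, -2.2).
Determinant of the coordinate differences = 320·30 − 180·210 = -28200.
∂h/∂x = [(-5.1)·30 − (-2.2)·210] / -28200 = -0.01096
∂h/∂y = [320·(-2.2) − 180·(-5.1)] / -28200 = -0.007589
Flow direction (−∇h) has components (+0.01096 E, +0.007589 N).
Azimuth = atan2(E, N) = atan2(+0.01096, +0.007589) = 55.3° ≈ 055°.

055°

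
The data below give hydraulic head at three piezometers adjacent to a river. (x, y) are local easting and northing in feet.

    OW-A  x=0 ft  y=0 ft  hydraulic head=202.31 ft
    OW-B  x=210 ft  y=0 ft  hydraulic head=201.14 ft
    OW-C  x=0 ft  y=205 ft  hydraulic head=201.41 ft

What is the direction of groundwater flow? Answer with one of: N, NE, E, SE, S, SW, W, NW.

∂h/∂x = (201.14 − 202.31) / (210 − 0) = -0.005571
∂h/∂y = (201.41 − 202.31) / (205 − 0) = -0.004390
Flow = −∇h = (+0.005571 east, +0.004390 north), which points northeast.

NE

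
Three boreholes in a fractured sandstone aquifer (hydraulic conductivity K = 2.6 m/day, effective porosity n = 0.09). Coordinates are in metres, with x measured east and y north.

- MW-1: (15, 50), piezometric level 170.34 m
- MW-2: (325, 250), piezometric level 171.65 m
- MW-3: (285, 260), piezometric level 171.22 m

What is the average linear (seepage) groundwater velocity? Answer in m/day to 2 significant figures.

Taking MW-1 as reference: MW-2−MW-1 = (310, 200, +1.31); MW-3−MW-1 = (270, 210, +0.88).
Solve a·Δx + b·Δy = Δh: det = 310·210 − 270·200 = 11100.
∂h/∂x = [(+1.31)·210 − (+0.88)·200] / 11100 = +0.008928
∂h/∂y = [310·(+0.88) − 270·(+1.31)] / 11100 = -0.007288
|∇h| = √(0.008928² + -0.007288²) = 0.01152
Seepage velocity v = K·i/n = 2.6 × 0.01152 / 0.09 = 0.3328 m/day.

0.33 m/day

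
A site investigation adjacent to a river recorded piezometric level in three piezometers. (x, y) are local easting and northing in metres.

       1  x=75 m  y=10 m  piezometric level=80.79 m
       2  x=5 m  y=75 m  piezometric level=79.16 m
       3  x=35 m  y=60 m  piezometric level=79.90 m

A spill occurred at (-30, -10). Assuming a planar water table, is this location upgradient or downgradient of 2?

downgradient

Differences from 1: to 2 (Δx, Δy, Δh) = (-70, 65, -1.63); to 3 = (-40, 50, -0.89).
Solve a·Δx + b·Δy = Δh: det = (-70)·50 − (-40)·65 = -900.
∂h/∂x = [(-1.63)·50 − (-0.89)·65] / -900 = +0.02628
∂h/∂y = [(-70)·(-0.89) − (-40)·(-1.63)] / -900 = +0.003222
Head at (-30, -10) = 80.79 + (+0.02628)·(-105) + (+0.003222)·(-20) = 77.97 m.
That is lower than the 79.16 m at 2, so the point is downgradient.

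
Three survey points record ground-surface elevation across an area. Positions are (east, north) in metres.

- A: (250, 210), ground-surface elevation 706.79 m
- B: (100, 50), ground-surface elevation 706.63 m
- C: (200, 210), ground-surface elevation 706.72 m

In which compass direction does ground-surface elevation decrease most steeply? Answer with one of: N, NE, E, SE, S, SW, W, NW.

With z = a·x + b·y + c and A as origin, the differences give:
  (-150)·a + (-160)·b = -0.16
  (-50)·a + 0·b = -0.07
Eliminate b (×0 and ×(-160), subtract): -8000·a = -11.200 → a = ∂z/∂x = +0.001400
Back-substitute: b = ∂z/∂y = -0.0003125.
Steepest decrease is along −∇f = (-0.001400 E, +0.0003125 N) → west.

W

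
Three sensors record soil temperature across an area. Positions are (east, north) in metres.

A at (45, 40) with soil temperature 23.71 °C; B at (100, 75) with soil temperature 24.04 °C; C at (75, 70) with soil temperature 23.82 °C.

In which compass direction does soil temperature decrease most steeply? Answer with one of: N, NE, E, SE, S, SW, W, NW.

NW

Differences from A: to B (Δx, Δy, Δh) = (55, 35, +0.33); to C = (30, 30, +0.11).
Determinant of the coordinate differences = 55·30 − 30·35 = 600.
∂T/∂x = [(+0.33)·30 − (+0.11)·35] / 600 = +0.01008
∂T/∂y = [55·(+0.11) − 30·(+0.33)] / 600 = -0.006417
Steepest decrease is along −∇f = (-0.01008 E, +0.006417 N) → northwest.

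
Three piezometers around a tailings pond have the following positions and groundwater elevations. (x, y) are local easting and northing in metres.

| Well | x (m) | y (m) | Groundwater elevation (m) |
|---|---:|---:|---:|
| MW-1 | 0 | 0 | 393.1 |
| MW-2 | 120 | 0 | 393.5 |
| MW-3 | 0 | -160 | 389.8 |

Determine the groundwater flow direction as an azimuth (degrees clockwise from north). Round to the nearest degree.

∂h/∂x = (393.5 − 393.1) / (120 − 0) = +0.003333
∂h/∂y = (389.8 − 393.1) / (-160 − 0) = +0.02063
Flow direction (−∇h) has components (-0.003333 E, -0.02063 N).
Azimuth = atan2(E, N) = atan2(-0.003333, -0.02063) = 189.2° ≈ 189°.

189°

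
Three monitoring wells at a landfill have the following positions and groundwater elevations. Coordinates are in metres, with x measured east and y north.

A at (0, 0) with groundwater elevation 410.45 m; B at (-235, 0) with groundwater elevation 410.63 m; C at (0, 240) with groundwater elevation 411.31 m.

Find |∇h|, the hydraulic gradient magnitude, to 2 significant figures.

∂h/∂x = (410.63 − 410.45) / (-235 − 0) = -0.0007660
∂h/∂y = (411.31 − 410.45) / (240 − 0) = +0.003583
|∇h| = √(-0.0007660² + 0.003583²) = 0.003664

0.0037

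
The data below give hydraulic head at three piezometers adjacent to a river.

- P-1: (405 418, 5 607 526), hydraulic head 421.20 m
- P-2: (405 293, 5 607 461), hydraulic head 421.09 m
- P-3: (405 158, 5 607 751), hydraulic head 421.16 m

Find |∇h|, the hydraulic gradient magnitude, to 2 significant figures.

0.00080

Differences from P-1: to P-2 (Δx, Δy, Δh) = (-125, -65, -0.11); to P-3 = (-260, 225, -0.04).
Determinant of the coordinate differences = (-125)·225 − (-260)·(-65) = -45025.
∂h/∂x = [(-0.11)·225 − (-0.04)·(-65)] / -45025 = +0.0006074
∂h/∂y = [(-125)·(-0.04) − (-260)·(-0.11)] / -45025 = +0.0005242
|∇h| = √(0.0006074² + 0.0005242²) = 0.0008023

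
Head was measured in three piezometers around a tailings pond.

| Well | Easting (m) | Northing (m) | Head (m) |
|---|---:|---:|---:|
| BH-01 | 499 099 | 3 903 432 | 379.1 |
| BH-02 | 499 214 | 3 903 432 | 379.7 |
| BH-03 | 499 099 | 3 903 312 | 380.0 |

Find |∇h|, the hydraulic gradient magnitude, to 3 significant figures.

0.00914

∂h/∂x = (379.7 − 379.1) / (499214 − 499099) = +0.005217
∂h/∂y = (380.0 − 379.1) / (3903312 − 3903432) = -0.007500
|∇h| = √(0.005217² + -0.007500²) = 0.009136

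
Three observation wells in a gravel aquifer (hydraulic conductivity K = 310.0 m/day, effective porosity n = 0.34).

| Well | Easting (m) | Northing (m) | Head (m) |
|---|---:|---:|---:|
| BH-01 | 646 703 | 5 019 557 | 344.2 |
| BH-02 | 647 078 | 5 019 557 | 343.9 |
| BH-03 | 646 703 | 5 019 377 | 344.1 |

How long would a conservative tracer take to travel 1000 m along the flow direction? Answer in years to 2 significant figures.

3.1 years

∂h/∂x = (343.9 − 344.2) / (647078 − 646703) = -0.0008000
∂h/∂y = (344.1 − 344.2) / (5019377 − 5019557) = +0.0005556
|∇h| = √(-0.0008000² + 0.0005556²) = 0.000974
Seepage velocity v = K·i/n = 310.0 × 0.000974 / 0.34 = 0.8881 m/day.
t = 1000 / 0.8881 = 1126 days = 3.08 years.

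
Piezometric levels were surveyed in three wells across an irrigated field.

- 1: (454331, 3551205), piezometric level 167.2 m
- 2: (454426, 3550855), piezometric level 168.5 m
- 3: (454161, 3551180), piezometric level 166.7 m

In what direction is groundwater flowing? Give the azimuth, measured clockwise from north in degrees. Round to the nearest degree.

Taking 1 as reference: 2−1 = (95, -350, +1.3); 3−1 = (-170, -25, -0.5).
Determinant of the coordinate differences = 95·(-25) − (-170)·(-350) = -61875.
∂h/∂x = [(+1.3)·(-25) − (-0.5)·(-350)] / -61875 = +0.003354
∂h/∂y = [95·(-0.5) − (-170)·(+1.3)] / -61875 = -0.002804
Flow direction (−∇h) has components (-0.003354 E, +0.002804 N).
Azimuth = atan2(E, N) = atan2(-0.003354, +0.002804) = 309.9° ≈ 310°.

310°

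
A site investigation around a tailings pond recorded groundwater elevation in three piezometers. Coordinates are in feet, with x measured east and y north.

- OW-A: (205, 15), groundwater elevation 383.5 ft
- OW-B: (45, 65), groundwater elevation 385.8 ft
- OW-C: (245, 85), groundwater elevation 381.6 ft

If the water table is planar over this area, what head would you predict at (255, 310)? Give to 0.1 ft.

Three-point gradient (reference OW-A): Δ to OW-B = (-160, 50, +2.3), Δ to OW-C = (40, 70, -1.9).
∂h/∂x = -0.01939, ∂h/∂y = -0.01606 (det = -13200).
h(255, 310) = 383.5 + (-0.01939)·(50) + (-0.01606)·(295) = 383.5 -0.970 -4.738 = 377.792 ft.

377.8 ft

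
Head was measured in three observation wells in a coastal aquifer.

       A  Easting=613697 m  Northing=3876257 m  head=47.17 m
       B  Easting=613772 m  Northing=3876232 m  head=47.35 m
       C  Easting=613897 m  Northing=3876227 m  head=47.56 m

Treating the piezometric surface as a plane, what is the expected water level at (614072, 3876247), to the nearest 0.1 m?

47.8 m

Three-point gradient (reference A): Δ to B = (75, -25, +0.18), Δ to C = (200, -30, +0.39).
∂h/∂x = +0.001582, ∂h/∂y = -0.002455 (det = 2750).
h(614072, 3876247) = 47.17 + (+0.001582)·(375) + (-0.002455)·(-10) = 47.17 +0.593 +0.025 = 47.788 m.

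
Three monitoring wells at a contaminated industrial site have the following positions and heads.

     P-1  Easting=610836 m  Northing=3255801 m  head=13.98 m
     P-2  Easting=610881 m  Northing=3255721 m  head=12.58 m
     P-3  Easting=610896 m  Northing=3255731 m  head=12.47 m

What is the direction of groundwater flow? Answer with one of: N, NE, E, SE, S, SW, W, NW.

With h = a·x + b·y + c and P-1 as origin, the differences give:
  45·a + (-80)·b = -1.40
  60·a + (-70)·b = -1.51
Eliminate b (×(-70) and ×(-80), subtract): 1650·a = -22.800 → a = ∂h/∂x = -0.01382
Back-substitute: b = ∂h/∂y = +0.009727.
Flow = −∇h = (+0.01382 east, -0.009727 north), which points southeast.

SE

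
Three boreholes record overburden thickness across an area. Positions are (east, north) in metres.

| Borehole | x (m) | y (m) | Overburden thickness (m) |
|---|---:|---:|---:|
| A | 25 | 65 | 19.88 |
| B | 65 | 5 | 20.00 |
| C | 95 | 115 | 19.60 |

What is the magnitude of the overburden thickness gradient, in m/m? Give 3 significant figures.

0.00361 m/m

With d = a·x + b·y + c and A as origin, the differences give:
  40·a + (-60)·b = +0.12
  70·a + 50·b = -0.28
Eliminate b (×50 and ×(-60), subtract): 6200·a = -10.800 → a = ∂d/∂x = -0.001742
Back-substitute: b = ∂d/∂y = -0.003161.
|∇f| = √(-0.001742² + -0.003161²) = 0.003609 m/m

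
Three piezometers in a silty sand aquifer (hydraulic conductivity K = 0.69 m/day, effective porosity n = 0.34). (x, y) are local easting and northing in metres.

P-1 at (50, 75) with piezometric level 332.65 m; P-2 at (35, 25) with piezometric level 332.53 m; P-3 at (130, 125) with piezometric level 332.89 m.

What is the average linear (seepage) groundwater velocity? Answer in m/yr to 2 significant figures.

Taking P-1 as reference: P-2−P-1 = (-15, -50, -0.12); P-3−P-1 = (80, 50, +0.24).
Solve a·Δx + b·Δy = Δh: det = (-15)·50 − 80·(-50) = 3250.
∂h/∂x = [(-0.12)·50 − (+0.24)·(-50)] / 3250 = +0.001846
∂h/∂y = [(-15)·(+0.24) − 80·(-0.12)] / 3250 = +0.001846
|∇h| = √(0.001846² + 0.001846²) = 0.002611
Seepage velocity v = K·i/n = 0.69 × 0.002611 / 0.34 = 0.005299 m/day = 1.935 m/yr.

1.9 m/yr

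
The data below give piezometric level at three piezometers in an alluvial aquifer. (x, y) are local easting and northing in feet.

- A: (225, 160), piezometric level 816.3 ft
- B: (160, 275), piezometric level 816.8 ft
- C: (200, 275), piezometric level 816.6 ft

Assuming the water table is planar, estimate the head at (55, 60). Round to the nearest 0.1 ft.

Taking A as reference: B−A = (-65, 115, +0.5); C−A = (-25, 115, +0.3).
Determinant of the coordinate differences = (-65)·115 − (-25)·115 = -4600.
∂h/∂x = [(+0.5)·115 − (+0.3)·115] / -4600 = -0.005000
∂h/∂y = [(-65)·(+0.3) − (-25)·(+0.5)] / -4600 = +0.001522
h(55, 60) = 816.3 + (-0.005000)·(-170) + (+0.001522)·(-100) = 816.3 +0.850 -0.152 = 816.998 ft.

817.0 ft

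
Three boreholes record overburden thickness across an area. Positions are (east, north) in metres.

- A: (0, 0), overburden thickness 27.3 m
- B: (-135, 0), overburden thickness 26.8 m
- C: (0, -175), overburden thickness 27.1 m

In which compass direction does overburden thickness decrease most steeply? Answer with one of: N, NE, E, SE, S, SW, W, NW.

∂d/∂x = (26.8 − 27.3) / (-135 − 0) = +0.003704
∂d/∂y = (27.1 − 27.3) / (-175 − 0) = +0.001143
Steepest decrease is along −∇f = (-0.003704 E, -0.001143 N) → west.

W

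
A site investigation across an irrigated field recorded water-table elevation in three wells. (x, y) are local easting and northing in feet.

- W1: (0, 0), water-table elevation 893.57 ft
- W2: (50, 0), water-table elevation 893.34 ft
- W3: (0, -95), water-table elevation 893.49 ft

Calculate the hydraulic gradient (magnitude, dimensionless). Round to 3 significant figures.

0.00468

∂h/∂x = (893.34 − 893.57) / (50 − 0) = -0.004600
∂h/∂y = (893.49 − 893.57) / (-95 − 0) = +0.0008421
|∇h| = √(-0.004600² + 0.0008421²) = 0.004676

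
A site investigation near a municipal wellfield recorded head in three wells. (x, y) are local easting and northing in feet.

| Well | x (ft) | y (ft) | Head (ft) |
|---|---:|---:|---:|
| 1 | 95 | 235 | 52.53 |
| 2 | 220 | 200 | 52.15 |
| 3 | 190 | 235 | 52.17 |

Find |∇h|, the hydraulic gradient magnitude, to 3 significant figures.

0.00464

Three-point gradient (reference 1): Δ to 2 = (125, -35, -0.38), Δ to 3 = (95, 0, -0.36).
∂h/∂x = -0.003789, ∂h/∂y = -0.002677 (det = 3325).
|∇h| = √(-0.003789² + -0.002677²) = 0.004639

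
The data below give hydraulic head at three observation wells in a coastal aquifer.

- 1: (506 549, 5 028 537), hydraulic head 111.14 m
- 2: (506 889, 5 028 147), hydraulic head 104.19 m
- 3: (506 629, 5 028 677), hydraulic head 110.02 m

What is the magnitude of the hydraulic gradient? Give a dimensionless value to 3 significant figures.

0.0180

Taking 1 as reference: 2−1 = (340, -390, -6.95); 3−1 = (80, 140, -1.12).
Solve a·Δx + b·Δy = Δh: det = 340·140 − 80·(-390) = 78800.
∂h/∂x = [(-6.95)·140 − (-1.12)·(-390)] / 78800 = -0.01789
∂h/∂y = [340·(-1.12) − 80·(-6.95)] / 78800 = +0.002223
|∇h| = √(-0.01789² + 0.002223²) = 0.01803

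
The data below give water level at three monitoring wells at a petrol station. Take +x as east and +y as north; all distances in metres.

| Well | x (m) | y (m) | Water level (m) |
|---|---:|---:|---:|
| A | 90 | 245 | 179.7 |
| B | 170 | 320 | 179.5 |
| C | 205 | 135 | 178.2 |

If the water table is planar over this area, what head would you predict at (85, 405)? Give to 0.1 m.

180.6 m

Differences from A: to B (Δx, Δy, Δh) = (80, 75, -0.2); to C = (115, -110, -1.5).
Determinant of the coordinate differences = 80·(-110) − 115·75 = -17425.
∂h/∂x = [(-0.2)·(-110) − (-1.5)·75] / -17425 = -0.007719
∂h/∂y = [80·(-1.5) − 115·(-0.2)] / -17425 = +0.005567
h(85, 405) = 179.7 + (-0.007719)·(-5) + (+0.005567)·(160) = 179.7 +0.039 +0.891 = 180.629 m.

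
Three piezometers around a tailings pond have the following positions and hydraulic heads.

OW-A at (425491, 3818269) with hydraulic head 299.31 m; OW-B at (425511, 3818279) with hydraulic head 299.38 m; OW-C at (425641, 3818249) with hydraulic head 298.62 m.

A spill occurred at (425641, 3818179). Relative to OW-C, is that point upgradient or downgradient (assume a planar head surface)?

downgradient

Differences from OW-A: to OW-B (Δx, Δy, Δh) = (20, 10, +0.07); to OW-C = (150, -20, -0.69).
Determinant of the coordinate differences = 20·(-20) − 150·10 = -1900.
∂h/∂x = [(+0.07)·(-20) − (-0.69)·10] / -1900 = -0.002895
∂h/∂y = [20·(-0.69) − 150·(+0.07)] / -1900 = +0.01279
Head at (425641, 3818179) = 299.31 + (-0.002895)·(150) + (+0.01279)·(-90) = 297.72 m.
That is lower than the 298.62 m at OW-C, so the point is downgradient.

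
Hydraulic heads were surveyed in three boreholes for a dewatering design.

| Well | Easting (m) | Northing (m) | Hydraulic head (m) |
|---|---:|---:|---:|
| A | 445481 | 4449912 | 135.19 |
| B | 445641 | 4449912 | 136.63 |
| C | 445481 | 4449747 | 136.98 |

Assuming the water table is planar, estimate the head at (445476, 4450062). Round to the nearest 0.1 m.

∂h/∂x = (136.63 − 135.19) / (445641 − 445481) = +0.009000
∂h/∂y = (136.98 − 135.19) / (4449747 − 4449912) = -0.01085
h(445476, 4450062) = 135.19 + (+0.009000)·(-5) + (-0.01085)·(150) = 135.19 -0.045 -1.627 = 133.518 m.

133.5 m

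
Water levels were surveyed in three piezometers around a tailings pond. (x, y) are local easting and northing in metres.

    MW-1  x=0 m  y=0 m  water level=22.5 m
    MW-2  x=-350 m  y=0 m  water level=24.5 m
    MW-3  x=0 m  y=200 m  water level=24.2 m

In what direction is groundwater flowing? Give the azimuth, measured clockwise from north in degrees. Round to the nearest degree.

∂h/∂x = (24.5 − 22.5) / (-350 − 0) = -0.005714
∂h/∂y = (24.2 − 22.5) / (200 − 0) = +0.008500
Flow direction (−∇h) has components (+0.005714 E, -0.008500 N).
Azimuth = atan2(E, N) = atan2(+0.005714, -0.008500) = 146.1° ≈ 146°.

146°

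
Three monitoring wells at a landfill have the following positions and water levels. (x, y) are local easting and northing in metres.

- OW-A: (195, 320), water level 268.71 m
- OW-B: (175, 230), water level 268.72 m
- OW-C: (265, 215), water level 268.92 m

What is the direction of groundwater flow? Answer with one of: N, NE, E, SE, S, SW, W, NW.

W

Three-point gradient (reference OW-A): Δ to OW-B = (-20, -90, +0.01), Δ to OW-C = (70, -105, +0.21).
∂h/∂x = +0.002125, ∂h/∂y = -0.0005833 (det = 8400).
Flow = −∇h = (-0.002125 east, +0.0005833 north), which points west.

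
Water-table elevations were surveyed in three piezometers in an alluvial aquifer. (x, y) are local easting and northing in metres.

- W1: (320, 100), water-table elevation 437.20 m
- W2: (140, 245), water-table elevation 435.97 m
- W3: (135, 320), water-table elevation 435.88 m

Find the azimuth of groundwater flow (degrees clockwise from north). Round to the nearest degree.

277°

Taking W1 as reference: W2−W1 = (-180, 145, -1.23); W3−W1 = (-185, 220, -1.32).
Determinant of the coordinate differences = (-180)·220 − (-185)·145 = -12775.
∂h/∂x = [(-1.23)·220 − (-1.32)·145] / -12775 = +0.006200
∂h/∂y = [(-180)·(-1.32) − (-185)·(-1.23)] / -12775 = -0.0007867
Flow direction (−∇h) has components (-0.006200 E, +0.0007867 N).
Azimuth = atan2(E, N) = atan2(-0.006200, +0.0007867) = 277.2° ≈ 277°.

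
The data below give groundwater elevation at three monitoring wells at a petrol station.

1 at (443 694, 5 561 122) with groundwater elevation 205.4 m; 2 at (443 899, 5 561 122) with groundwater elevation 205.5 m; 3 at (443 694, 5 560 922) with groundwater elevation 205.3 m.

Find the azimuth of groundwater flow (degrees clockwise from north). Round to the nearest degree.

∂h/∂x = (205.5 − 205.4) / (443899 − 443694) = +0.0004878
∂h/∂y = (205.3 − 205.4) / (5560922 − 5561122) = +0.0005000
Flow direction (−∇h) has components (-0.0004878 E, -0.0005000 N).
Azimuth = atan2(E, N) = atan2(-0.0004878, -0.0005000) = 224.3° ≈ 224°.

224°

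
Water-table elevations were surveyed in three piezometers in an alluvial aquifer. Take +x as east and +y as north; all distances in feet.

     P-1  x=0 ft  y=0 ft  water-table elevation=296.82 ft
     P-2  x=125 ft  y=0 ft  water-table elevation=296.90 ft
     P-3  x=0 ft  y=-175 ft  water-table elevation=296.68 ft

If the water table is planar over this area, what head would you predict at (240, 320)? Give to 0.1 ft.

297.2 ft

∂h/∂x = (296.90 − 296.82) / (125 − 0) = +0.0006400
∂h/∂y = (296.68 − 296.82) / (-175 − 0) = +0.0008000
h(240, 320) = 296.82 + (+0.0006400)·(240) + (+0.0008000)·(320) = 296.82 +0.154 +0.256 = 297.230 ft.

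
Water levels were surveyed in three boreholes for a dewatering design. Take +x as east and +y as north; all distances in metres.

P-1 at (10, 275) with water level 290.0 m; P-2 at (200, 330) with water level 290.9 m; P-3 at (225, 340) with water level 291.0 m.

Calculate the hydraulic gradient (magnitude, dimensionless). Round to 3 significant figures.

Taking P-1 as reference: P-2−P-1 = (190, 55, +0.9); P-3−P-1 = (215, 65, +1.0).
Determinant of the coordinate differences = 190·65 − 215·55 = 525.
∂h/∂x = [(+0.9)·65 − (+1.0)·55] / 525 = +0.006667
∂h/∂y = [190·(+1.0) − 215·(+0.9)] / 525 = -0.006667
|∇h| = √(0.006667² + -0.006667²) = 0.009429

0.00943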